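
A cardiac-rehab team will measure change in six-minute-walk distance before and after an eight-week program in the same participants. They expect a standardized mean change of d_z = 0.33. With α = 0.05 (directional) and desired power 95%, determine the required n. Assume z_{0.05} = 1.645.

For a paired (one-sample on differences) test: n = ((z_{α} + z_β) / d)².
z_{α} + z_β = 1.645 + 1.645 = 3.290.
n = (3.290 / 0.33)² = 9.970² = 99.39.
Round up.

n = 100 pairs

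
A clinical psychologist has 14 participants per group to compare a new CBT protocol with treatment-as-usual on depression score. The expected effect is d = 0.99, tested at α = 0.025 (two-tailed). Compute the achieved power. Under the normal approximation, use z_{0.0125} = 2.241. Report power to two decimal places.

power ≈ 0.65

For two equal groups, power = Φ(d·√(n/2) − z_{α/2}).
d·√(n/2) = 0.99 × √(14/2) = 0.99 × 2.646 = 2.619.
z_β = 2.619 − 2.241 = 0.378.
Power = Φ(0.378) = 0.647.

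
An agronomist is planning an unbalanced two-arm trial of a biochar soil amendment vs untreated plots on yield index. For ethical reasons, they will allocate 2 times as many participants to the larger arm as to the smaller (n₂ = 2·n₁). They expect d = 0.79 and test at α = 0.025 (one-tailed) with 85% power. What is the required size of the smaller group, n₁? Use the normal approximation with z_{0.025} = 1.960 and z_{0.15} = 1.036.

n₁ = 22

With allocation ratio k = n₂/n₁ = 2, Var(x̄₁−x̄₂) = σ²(1/n₁ + 1/(k·n₁)) = σ²·(k+1)/(k·n₁).
So n₁ = (1 + 1/k)·((z_{α} + z_β)/d)² = 1.500 × (2.996/0.79)².
n₁ = 1.500 × 14.38 = 21.6.
Round up: n₁ = 22, giving n₂ = 2 × 22 = 44.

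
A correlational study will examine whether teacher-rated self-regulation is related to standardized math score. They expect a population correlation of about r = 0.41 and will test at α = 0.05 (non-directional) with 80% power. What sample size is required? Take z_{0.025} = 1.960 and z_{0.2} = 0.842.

n = 45

Fisher's z: C = ½·ln((1+r)/(1−r)) = ½·ln(2.3898) = 0.4356.
n = ((z_{α/2} + z_β)/C)² + 3.
(1.960 + 0.842) / 0.4356 = 2.802 / 0.4356 = 6.433.
n = 6.433² + 3 = 41.38 + 3 = 44.4.
Round up.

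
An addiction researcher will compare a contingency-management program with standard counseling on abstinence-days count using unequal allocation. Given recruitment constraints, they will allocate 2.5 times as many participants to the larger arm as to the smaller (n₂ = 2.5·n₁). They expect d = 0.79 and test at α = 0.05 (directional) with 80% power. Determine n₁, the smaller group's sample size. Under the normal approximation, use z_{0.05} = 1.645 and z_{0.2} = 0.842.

n₁ = 14

With allocation ratio k = n₂/n₁ = 2.5, Var(x̄₁−x̄₂) = σ²(1/n₁ + 1/(k·n₁)) = σ²·(k+1)/(k·n₁).
So n₁ = (1 + 1/k)·((z_{α} + z_β)/d)² = 1.400 × (2.487/0.79)².
n₁ = 1.400 × 9.91 = 13.9.
Round up: n₁ = 14, giving n₂ = 2.5 × 14 = 35.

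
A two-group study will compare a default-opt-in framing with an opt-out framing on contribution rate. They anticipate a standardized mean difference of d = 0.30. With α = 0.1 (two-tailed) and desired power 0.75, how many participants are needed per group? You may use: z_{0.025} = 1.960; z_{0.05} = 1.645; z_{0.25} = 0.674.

n = 120 per group

For two independent groups with equal n: n = 2·((z_{α/2} + z_β) / d)².
z_{α/2} + z_β = 1.645 + 0.674 = 2.319.
n = 2 × (2.319 / 0.30)² = 2 × 7.730² = 2 × 59.75 = 119.5.
Round up to the next whole participant.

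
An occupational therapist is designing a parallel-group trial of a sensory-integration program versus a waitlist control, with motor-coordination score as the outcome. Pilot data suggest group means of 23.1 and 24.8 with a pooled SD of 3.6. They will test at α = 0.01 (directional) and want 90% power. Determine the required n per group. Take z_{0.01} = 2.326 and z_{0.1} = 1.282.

Cohen's d = |M₁ − M₂| / SD_pooled = |23.1 − 24.8| / 3.6 = 1.7 / 3.6 = 0.472.
For two independent groups with equal n: n = 2·((z_{α} + z_β) / d)².
z_{α} + z_β = 2.326 + 1.282 = 3.608.
n = 2 × (3.608 / 0.472)² = 2 × 7.644² = 2 × 58.43 = 116.9.
Round up to the next whole participant.

n = 117 per group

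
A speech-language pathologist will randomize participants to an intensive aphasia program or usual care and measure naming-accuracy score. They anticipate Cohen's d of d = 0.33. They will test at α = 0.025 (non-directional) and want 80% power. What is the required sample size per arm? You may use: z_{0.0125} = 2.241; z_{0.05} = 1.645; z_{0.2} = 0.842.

n = 175 per group

For two independent groups with equal n: n = 2·((z_{α/2} + z_β) / d)².
z_{α/2} + z_β = 2.241 + 0.842 = 3.083.
n = 2 × (3.083 / 0.33)² = 2 × 9.342² = 2 × 87.28 = 174.6.
Round up to the next whole participant.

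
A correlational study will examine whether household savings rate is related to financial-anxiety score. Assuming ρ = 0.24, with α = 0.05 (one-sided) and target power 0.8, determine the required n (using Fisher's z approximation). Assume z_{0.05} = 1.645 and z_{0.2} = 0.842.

n = 107

Fisher's z: C = ½·ln((1+r)/(1−r)) = ½·ln(1.6316) = 0.2448.
n = ((z_{α} + z_β)/C)² + 3.
(1.645 + 0.842) / 0.2448 = 2.487 / 0.2448 = 10.159.
n = 10.159² + 3 = 103.21 + 3 = 106.2.
Round up.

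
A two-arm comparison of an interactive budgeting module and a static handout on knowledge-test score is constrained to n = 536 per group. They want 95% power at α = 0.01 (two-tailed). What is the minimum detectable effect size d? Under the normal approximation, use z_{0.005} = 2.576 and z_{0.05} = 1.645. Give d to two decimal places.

d_min ≈ 0.26

For two independent groups of n = 536 each: d_min = (z_{α/2} + z_β)·√(2/n).
z-sum = 2.576 + 1.645 = 4.221.
d_min = 4.221 × √(2/536) = 4.221 × 0.0611 = 0.258.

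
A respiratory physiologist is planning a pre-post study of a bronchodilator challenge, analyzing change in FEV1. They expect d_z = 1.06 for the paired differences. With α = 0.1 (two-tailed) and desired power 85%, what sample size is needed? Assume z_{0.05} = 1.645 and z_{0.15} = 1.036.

For a paired (one-sample on differences) test: n = ((z_{α/2} + z_β) / d)².
z_{α/2} + z_β = 1.645 + 1.036 = 2.681.
n = (2.681 / 1.06)² = 2.529² = 6.40.
Round up.

n = 7 pairs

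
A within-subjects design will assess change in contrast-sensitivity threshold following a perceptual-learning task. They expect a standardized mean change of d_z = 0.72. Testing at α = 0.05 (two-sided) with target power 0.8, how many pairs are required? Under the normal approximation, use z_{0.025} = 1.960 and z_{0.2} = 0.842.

For a paired (one-sample on differences) test: n = ((z_{α/2} + z_β) / d)².
z_{α/2} + z_β = 1.960 + 0.842 = 2.802.
n = (2.802 / 0.72)² = 3.892² = 15.15.
Round up.

n = 16 pairs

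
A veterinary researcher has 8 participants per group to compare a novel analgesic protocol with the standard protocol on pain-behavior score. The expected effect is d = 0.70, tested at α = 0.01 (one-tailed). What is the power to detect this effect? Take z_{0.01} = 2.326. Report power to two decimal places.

For two equal groups, power = Φ(d·√(n/2) − z_{α}).
d·√(n/2) = 0.70 × √(8/2) = 0.70 × 2.000 = 1.400.
z_β = 1.400 − 2.326 = -0.926.
Power = Φ(-0.926) = 0.177.

power ≈ 0.18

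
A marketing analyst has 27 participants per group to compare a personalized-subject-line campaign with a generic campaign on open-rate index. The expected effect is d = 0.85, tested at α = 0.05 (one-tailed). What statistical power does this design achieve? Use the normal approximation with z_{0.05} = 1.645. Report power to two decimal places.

power ≈ 0.93

For two equal groups, power = Φ(d·√(n/2) − z_{α}).
d·√(n/2) = 0.85 × √(27/2) = 0.85 × 3.674 = 3.123.
z_β = 3.123 − 1.645 = 1.478.
Power = Φ(1.478) = 0.930.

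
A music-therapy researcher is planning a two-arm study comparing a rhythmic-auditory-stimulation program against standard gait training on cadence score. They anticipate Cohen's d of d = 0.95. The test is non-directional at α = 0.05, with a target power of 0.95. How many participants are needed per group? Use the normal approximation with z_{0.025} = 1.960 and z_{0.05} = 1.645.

For two independent groups with equal n: n = 2·((z_{α/2} + z_β) / d)².
z_{α/2} + z_β = 1.960 + 1.645 = 3.605.
n = 2 × (3.605 / 0.95)² = 2 × 3.795² = 2 × 14.40 = 28.8.
Round up to the next whole participant.

n = 29 per group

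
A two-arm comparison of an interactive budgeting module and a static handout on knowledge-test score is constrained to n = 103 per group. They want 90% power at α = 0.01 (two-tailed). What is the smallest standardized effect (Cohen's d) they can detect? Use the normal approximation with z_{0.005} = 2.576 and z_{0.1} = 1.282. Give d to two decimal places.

d_min ≈ 0.54

For two independent groups of n = 103 each: d_min = (z_{α/2} + z_β)·√(2/n).
z-sum = 2.576 + 1.282 = 3.858.
d_min = 3.858 × √(2/103) = 3.858 × 0.1393 = 0.538.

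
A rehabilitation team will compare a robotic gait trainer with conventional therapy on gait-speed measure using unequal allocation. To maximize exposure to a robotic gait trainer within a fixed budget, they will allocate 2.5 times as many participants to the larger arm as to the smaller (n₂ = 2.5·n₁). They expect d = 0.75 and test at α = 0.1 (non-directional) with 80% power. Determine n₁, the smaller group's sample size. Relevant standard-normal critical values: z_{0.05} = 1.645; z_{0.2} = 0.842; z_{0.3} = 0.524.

n₁ = 16

With allocation ratio k = n₂/n₁ = 2.5, Var(x̄₁−x̄₂) = σ²(1/n₁ + 1/(k·n₁)) = σ²·(k+1)/(k·n₁).
So n₁ = (1 + 1/k)·((z_{α/2} + z_β)/d)² = 1.400 × (2.487/0.75)².
n₁ = 1.400 × 11.00 = 15.4.
Round up: n₁ = 16, giving n₂ = 2.5 × 16 = 40.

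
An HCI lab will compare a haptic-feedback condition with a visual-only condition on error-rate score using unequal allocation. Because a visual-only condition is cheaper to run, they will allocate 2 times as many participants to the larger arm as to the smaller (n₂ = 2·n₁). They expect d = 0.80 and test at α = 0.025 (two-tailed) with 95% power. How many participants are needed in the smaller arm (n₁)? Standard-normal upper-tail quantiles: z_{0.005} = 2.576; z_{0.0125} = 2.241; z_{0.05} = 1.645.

With allocation ratio k = n₂/n₁ = 2, Var(x̄₁−x̄₂) = σ²(1/n₁ + 1/(k·n₁)) = σ²·(k+1)/(k·n₁).
So n₁ = (1 + 1/k)·((z_{α/2} + z_β)/d)² = 1.500 × (3.886/0.80)².
n₁ = 1.500 × 23.60 = 35.4.
Round up: n₁ = 36, giving n₂ = 2 × 36 = 72.

n₁ = 36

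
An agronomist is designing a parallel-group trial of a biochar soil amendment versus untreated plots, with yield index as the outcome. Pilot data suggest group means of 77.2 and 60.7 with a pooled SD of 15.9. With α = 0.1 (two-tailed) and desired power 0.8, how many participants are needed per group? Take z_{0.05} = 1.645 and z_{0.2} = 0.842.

n = 12 per group

Cohen's d = |M₁ − M₂| / SD_pooled = |77.2 − 60.7| / 15.9 = 16.5 / 15.9 = 1.038.
For two independent groups with equal n: n = 2·((z_{α/2} + z_β) / d)².
z_{α/2} + z_β = 1.645 + 0.842 = 2.487.
n = 2 × (2.487 / 1.038)² = 2 × 2.396² = 2 × 5.74 = 11.5.
Round up to the next whole participant.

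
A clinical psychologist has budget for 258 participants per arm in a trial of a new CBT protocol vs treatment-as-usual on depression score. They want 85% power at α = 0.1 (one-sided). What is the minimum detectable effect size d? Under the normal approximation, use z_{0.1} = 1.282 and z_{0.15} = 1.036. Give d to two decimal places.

For two independent groups of n = 258 each: d_min = (z_{α} + z_β)·√(2/n).
z-sum = 1.282 + 1.036 = 2.318.
d_min = 2.318 × √(2/258) = 2.318 × 0.0880 = 0.204.

d_min ≈ 0.20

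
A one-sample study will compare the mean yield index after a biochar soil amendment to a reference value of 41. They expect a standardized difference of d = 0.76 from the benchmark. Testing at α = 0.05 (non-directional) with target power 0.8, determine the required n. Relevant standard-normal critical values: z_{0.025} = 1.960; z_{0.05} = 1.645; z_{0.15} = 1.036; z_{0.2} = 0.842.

n = 14

For a one-sample test: n = ((z_{α/2} + z_β) / d)².
z_{α/2} + z_β = 1.960 + 0.842 = 2.802.
n = (2.802 / 0.76)² = 3.687² = 13.59.
Round up.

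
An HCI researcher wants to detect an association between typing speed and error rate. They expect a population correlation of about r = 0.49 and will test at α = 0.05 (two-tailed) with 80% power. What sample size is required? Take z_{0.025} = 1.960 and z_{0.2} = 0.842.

Fisher's z: C = ½·ln((1+r)/(1−r)) = ½·ln(2.9216) = 0.5361.
n = ((z_{α/2} + z_β)/C)² + 3.
(1.960 + 0.842) / 0.5361 = 2.802 / 0.5361 = 5.227.
n = 5.227² + 3 = 27.32 + 3 = 30.3.
Round up.

n = 31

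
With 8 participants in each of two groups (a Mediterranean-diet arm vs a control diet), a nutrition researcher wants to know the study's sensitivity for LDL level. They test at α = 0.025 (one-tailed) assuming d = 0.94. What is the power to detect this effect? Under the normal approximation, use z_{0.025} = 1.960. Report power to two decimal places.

For two equal groups, power = Φ(d·√(n/2) − z_{α}).
d·√(n/2) = 0.94 × √(8/2) = 0.94 × 2.000 = 1.880.
z_β = 1.880 − 1.960 = -0.080.
Power = Φ(-0.080) = 0.468.

power ≈ 0.47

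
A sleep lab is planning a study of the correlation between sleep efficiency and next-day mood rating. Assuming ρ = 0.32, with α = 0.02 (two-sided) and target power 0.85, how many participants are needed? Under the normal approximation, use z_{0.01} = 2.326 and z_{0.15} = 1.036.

n = 106

Fisher's z: C = ½·ln((1+r)/(1−r)) = ½·ln(1.9412) = 0.3316.
n = ((z_{α/2} + z_β)/C)² + 3.
(2.326 + 1.036) / 0.3316 = 3.362 / 0.3316 = 10.139.
n = 10.139² + 3 = 102.79 + 3 = 105.8.
Round up.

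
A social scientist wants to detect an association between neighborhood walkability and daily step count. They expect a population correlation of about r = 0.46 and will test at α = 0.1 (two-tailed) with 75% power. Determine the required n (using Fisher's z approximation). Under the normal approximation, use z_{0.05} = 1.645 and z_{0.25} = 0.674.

n = 25

Fisher's z: C = ½·ln((1+r)/(1−r)) = ½·ln(2.7037) = 0.4973.
n = ((z_{α/2} + z_β)/C)² + 3.
(1.645 + 0.674) / 0.4973 = 2.319 / 0.4973 = 4.663.
n = 4.663² + 3 = 21.75 + 3 = 24.7.
Round up.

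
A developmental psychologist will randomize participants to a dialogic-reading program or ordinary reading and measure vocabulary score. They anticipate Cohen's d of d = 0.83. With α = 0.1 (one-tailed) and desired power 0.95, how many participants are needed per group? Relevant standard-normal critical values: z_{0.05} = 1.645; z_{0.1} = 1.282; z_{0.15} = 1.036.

For two independent groups with equal n: n = 2·((z_{α} + z_β) / d)².
z_{α} + z_β = 1.282 + 1.645 = 2.927.
n = 2 × (2.927 / 0.83)² = 2 × 3.527² = 2 × 12.44 = 24.9.
Round up to the next whole participant.

n = 25 per group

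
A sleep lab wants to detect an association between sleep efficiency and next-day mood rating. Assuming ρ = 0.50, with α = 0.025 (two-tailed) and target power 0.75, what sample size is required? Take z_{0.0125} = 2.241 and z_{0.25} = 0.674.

Fisher's z: C = ½·ln((1+r)/(1−r)) = ½·ln(3.0000) = 0.5493.
n = ((z_{α/2} + z_β)/C)² + 3.
(2.241 + 0.674) / 0.5493 = 2.915 / 0.5493 = 5.307.
n = 5.307² + 3 = 28.16 + 3 = 31.2.
Round up.

n = 32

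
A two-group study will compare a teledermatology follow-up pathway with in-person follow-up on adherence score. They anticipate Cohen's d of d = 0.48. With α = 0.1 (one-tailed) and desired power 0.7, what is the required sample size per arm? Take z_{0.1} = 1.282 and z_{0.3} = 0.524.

n = 29 per group

For two independent groups with equal n: n = 2·((z_{α} + z_β) / d)².
z_{α} + z_β = 1.282 + 0.524 = 1.806.
n = 2 × (1.806 / 0.48)² = 2 × 3.763² = 2 × 14.16 = 28.3.
Round up to the next whole participant.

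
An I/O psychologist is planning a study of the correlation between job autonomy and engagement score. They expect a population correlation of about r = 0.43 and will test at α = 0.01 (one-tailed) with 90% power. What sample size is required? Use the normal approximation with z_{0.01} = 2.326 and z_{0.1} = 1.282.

Fisher's z: C = ½·ln((1+r)/(1−r)) = ½·ln(2.5088) = 0.4599.
n = ((z_{α} + z_β)/C)² + 3.
(2.326 + 1.282) / 0.4599 = 3.608 / 0.4599 = 7.845.
n = 7.845² + 3 = 61.55 + 3 = 64.5.
Round up.

n = 65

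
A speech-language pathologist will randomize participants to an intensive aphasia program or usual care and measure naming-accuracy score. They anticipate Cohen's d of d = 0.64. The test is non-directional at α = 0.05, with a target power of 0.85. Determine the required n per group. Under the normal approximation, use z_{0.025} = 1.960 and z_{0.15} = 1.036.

For two independent groups with equal n: n = 2·((z_{α/2} + z_β) / d)².
z_{α/2} + z_β = 1.960 + 1.036 = 2.996.
n = 2 × (2.996 / 0.64)² = 2 × 4.681² = 2 × 21.91 = 43.8.
Round up to the next whole participant.

n = 44 per group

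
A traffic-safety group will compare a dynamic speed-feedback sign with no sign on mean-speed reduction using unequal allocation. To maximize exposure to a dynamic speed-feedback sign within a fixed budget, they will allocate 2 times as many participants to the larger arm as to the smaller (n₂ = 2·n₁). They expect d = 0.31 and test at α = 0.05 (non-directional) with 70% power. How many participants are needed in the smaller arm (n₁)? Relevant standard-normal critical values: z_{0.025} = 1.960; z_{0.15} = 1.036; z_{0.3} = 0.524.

With allocation ratio k = n₂/n₁ = 2, Var(x̄₁−x̄₂) = σ²(1/n₁ + 1/(k·n₁)) = σ²·(k+1)/(k·n₁).
So n₁ = (1 + 1/k)·((z_{α/2} + z_β)/d)² = 1.500 × (2.484/0.31)².
n₁ = 1.500 × 64.21 = 96.3.
Round up: n₁ = 97, giving n₂ = 2 × 97 = 194.

n₁ = 97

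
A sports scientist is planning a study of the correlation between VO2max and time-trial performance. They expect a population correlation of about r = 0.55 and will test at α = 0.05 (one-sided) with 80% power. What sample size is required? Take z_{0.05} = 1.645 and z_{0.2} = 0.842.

n = 20

Fisher's z: C = ½·ln((1+r)/(1−r)) = ½·ln(3.4444) = 0.6184.
n = ((z_{α} + z_β)/C)² + 3.
(1.645 + 0.842) / 0.6184 = 2.487 / 0.6184 = 4.022.
n = 4.022² + 3 = 16.17 + 3 = 19.2.
Round up.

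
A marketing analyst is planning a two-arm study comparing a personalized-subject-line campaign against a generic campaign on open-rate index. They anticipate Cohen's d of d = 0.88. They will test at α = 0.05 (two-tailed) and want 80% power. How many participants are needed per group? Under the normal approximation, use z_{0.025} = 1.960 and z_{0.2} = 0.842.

n = 21 per group

For two independent groups with equal n: n = 2·((z_{α/2} + z_β) / d)².
z_{α/2} + z_β = 1.960 + 0.842 = 2.802.
n = 2 × (2.802 / 0.88)² = 2 × 3.184² = 2 × 10.14 = 20.3.
Round up to the next whole participant.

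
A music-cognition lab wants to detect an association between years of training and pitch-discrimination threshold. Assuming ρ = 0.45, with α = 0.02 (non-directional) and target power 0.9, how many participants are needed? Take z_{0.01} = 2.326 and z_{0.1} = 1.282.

Fisher's z: C = ½·ln((1+r)/(1−r)) = ½·ln(2.6364) = 0.4847.
n = ((z_{α/2} + z_β)/C)² + 3.
(2.326 + 1.282) / 0.4847 = 3.608 / 0.4847 = 7.444.
n = 7.444² + 3 = 55.41 + 3 = 58.4.
Round up.

n = 59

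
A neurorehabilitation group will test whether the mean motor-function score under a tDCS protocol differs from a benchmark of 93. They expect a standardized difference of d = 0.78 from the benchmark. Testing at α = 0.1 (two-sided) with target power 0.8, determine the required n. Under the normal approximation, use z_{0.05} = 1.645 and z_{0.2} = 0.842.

n = 11

For a one-sample test: n = ((z_{α/2} + z_β) / d)².
z_{α/2} + z_β = 1.645 + 0.842 = 2.487.
n = (2.487 / 0.78)² = 3.188² = 10.17.
Round up.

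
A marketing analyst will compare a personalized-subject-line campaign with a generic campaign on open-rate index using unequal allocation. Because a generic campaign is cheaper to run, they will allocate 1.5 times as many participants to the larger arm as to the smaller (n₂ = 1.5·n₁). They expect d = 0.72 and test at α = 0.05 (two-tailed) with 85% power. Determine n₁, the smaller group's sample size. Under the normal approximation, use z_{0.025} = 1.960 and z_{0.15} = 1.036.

With allocation ratio k = n₂/n₁ = 1.5, Var(x̄₁−x̄₂) = σ²(1/n₁ + 1/(k·n₁)) = σ²·(k+1)/(k·n₁).
So n₁ = (1 + 1/k)·((z_{α/2} + z_β)/d)² = 1.667 × (2.996/0.72)².
n₁ = 1.667 × 17.31 = 28.9.
Round up: n₁ = 29, giving n₂ = ⌈1.5 × 29⌉ = ⌈43.5⌉ = 44.

n₁ = 29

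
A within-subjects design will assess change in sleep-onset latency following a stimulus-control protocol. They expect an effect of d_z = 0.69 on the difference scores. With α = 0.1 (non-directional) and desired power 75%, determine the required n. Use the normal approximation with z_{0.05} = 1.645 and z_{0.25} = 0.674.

n = 12 pairs

For a paired (one-sample on differences) test: n = ((z_{α/2} + z_β) / d)².
z_{α/2} + z_β = 1.645 + 0.674 = 2.319.
n = (2.319 / 0.69)² = 3.361² = 11.30.
Round up.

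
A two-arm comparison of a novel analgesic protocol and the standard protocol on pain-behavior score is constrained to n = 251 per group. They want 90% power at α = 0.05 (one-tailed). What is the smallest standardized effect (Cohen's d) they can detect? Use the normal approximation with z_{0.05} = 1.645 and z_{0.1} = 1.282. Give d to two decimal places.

For two independent groups of n = 251 each: d_min = (z_{α} + z_β)·√(2/n).
z-sum = 1.645 + 1.282 = 2.927.
d_min = 2.927 × √(2/251) = 2.927 × 0.0893 = 0.261.

d_min ≈ 0.26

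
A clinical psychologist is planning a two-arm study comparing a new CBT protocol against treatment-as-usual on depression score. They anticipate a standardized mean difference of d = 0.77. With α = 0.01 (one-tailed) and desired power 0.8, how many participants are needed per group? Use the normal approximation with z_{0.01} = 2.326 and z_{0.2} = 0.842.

For two independent groups with equal n: n = 2·((z_{α} + z_β) / d)².
z_{α} + z_β = 2.326 + 0.842 = 3.168.
n = 2 × (3.168 / 0.77)² = 2 × 4.114² = 2 × 16.93 = 33.9.
Round up to the next whole participant.

n = 34 per group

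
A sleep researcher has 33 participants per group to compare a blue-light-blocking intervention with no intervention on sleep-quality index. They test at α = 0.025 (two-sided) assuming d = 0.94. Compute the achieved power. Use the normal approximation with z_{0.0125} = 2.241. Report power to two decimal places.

For two equal groups, power = Φ(d·√(n/2) − z_{α/2}).
d·√(n/2) = 0.94 × √(33/2) = 0.94 × 4.062 = 3.818.
z_β = 3.818 − 2.241 = 1.577.
Power = Φ(1.577) = 0.943.

power ≈ 0.94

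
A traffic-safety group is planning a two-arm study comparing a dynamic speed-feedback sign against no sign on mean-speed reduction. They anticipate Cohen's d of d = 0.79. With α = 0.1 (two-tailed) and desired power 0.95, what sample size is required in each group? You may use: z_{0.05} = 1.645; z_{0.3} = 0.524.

n = 35 per group

For two independent groups with equal n: n = 2·((z_{α/2} + z_β) / d)².
z_{α/2} + z_β = 1.645 + 1.645 = 3.290.
n = 2 × (3.290 / 0.79)² = 2 × 4.165² = 2 × 17.34 = 34.7.
Round up to the next whole participant.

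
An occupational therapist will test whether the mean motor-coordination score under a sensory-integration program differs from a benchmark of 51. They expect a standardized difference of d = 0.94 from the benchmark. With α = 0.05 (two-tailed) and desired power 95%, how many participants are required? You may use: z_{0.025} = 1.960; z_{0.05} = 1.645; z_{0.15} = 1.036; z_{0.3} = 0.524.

For a one-sample test: n = ((z_{α/2} + z_β) / d)².
z_{α/2} + z_β = 1.960 + 1.645 = 3.605.
n = (3.605 / 0.94)² = 3.835² = 14.71.
Round up.

n = 15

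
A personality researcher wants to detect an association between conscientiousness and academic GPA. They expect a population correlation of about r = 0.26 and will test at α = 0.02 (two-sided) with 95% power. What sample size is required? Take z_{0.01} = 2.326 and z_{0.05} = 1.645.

n = 226

Fisher's z: C = ½·ln((1+r)/(1−r)) = ½·ln(1.7027) = 0.2661.
n = ((z_{α/2} + z_β)/C)² + 3.
(2.326 + 1.645) / 0.2661 = 3.971 / 0.2661 = 14.923.
n = 14.923² + 3 = 222.69 + 3 = 225.7.
Round up.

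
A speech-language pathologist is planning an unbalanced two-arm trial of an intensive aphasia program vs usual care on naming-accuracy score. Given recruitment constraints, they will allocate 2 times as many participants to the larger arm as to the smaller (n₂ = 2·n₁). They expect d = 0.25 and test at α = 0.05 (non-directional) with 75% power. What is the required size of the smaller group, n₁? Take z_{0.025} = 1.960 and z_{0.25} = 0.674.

n₁ = 167

With allocation ratio k = n₂/n₁ = 2, Var(x̄₁−x̄₂) = σ²(1/n₁ + 1/(k·n₁)) = σ²·(k+1)/(k·n₁).
So n₁ = (1 + 1/k)·((z_{α/2} + z_β)/d)² = 1.500 × (2.634/0.25)².
n₁ = 1.500 × 111.01 = 166.5.
Round up: n₁ = 167, giving n₂ = 2 × 167 = 334.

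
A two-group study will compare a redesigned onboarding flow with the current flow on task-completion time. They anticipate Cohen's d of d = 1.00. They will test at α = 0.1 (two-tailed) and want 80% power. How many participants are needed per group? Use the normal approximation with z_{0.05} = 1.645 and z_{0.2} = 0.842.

n = 13 per group

For two independent groups with equal n: n = 2·((z_{α/2} + z_β) / d)².
z_{α/2} + z_β = 1.645 + 0.842 = 2.487.
n = 2 × (2.487 / 1.00)² = 2 × 2.487² = 2 × 6.19 = 12.4.
Round up to the next whole participant.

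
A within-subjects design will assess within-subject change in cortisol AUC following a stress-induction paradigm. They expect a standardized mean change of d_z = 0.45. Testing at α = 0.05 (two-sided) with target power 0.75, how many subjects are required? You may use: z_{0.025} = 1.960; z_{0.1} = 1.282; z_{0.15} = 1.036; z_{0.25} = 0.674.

For a paired (one-sample on differences) test: n = ((z_{α/2} + z_β) / d)².
z_{α/2} + z_β = 1.960 + 0.674 = 2.634.
n = (2.634 / 0.45)² = 5.853² = 34.26.
Round up.

n = 35 pairs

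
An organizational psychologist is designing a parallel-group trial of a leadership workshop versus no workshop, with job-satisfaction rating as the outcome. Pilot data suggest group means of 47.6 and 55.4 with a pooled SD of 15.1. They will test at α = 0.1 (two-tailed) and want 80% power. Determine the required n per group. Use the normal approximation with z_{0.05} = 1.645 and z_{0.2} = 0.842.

Cohen's d = |M₁ − M₂| / SD_pooled = |47.6 − 55.4| / 15.1 = 7.8 / 15.1 = 0.517.
For two independent groups with equal n: n = 2·((z_{α/2} + z_β) / d)².
z_{α/2} + z_β = 1.645 + 0.842 = 2.487.
n = 2 × (2.487 / 0.517)² = 2 × 4.810² = 2 × 23.14 = 46.3.
Round up to the next whole participant.

n = 47 per group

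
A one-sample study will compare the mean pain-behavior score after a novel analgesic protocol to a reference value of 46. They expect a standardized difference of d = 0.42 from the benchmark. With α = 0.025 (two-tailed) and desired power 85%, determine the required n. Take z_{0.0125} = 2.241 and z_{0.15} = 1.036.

n = 61

For a one-sample test: n = ((z_{α/2} + z_β) / d)².
z_{α/2} + z_β = 2.241 + 1.036 = 3.277.
n = (3.277 / 0.42)² = 7.802² = 60.88.
Round up.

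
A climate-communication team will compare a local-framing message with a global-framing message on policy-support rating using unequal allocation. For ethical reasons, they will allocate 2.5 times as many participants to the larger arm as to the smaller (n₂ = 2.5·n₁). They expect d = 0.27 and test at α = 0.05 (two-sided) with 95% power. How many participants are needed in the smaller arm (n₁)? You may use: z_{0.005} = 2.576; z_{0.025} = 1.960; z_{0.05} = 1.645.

n₁ = 250

With allocation ratio k = n₂/n₁ = 2.5, Var(x̄₁−x̄₂) = σ²(1/n₁ + 1/(k·n₁)) = σ²·(k+1)/(k·n₁).
So n₁ = (1 + 1/k)·((z_{α/2} + z_β)/d)² = 1.400 × (3.605/0.27)².
n₁ = 1.400 × 178.27 = 249.6.
Round up: n₁ = 250, giving n₂ = 2.5 × 250 = 625.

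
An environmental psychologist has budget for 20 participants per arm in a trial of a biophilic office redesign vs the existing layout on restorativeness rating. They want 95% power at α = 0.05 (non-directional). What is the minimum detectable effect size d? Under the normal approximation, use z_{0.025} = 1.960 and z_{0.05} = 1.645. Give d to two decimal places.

For two independent groups of n = 20 each: d_min = (z_{α/2} + z_β)·√(2/n).
z-sum = 1.960 + 1.645 = 3.605.
d_min = 3.605 × √(2/20) = 3.605 × 0.3162 = 1.140.

d_min ≈ 1.14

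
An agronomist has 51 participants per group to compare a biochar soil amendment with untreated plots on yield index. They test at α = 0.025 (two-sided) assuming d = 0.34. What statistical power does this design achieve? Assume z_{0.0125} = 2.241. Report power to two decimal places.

For two equal groups, power = Φ(d·√(n/2) − z_{α/2}).
d·√(n/2) = 0.34 × √(51/2) = 0.34 × 5.050 = 1.717.
z_β = 1.717 − 2.241 = -0.524.
Power = Φ(-0.524) = 0.300.

power ≈ 0.30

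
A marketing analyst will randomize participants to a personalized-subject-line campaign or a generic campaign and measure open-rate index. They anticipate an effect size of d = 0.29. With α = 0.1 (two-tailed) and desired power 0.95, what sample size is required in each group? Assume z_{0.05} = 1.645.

n = 258 per group

For two independent groups with equal n: n = 2·((z_{α/2} + z_β) / d)².
z_{α/2} + z_β = 1.645 + 1.645 = 3.290.
n = 2 × (3.290 / 0.29)² = 2 × 11.345² = 2 × 128.71 = 257.4.
Round up to the next whole participant.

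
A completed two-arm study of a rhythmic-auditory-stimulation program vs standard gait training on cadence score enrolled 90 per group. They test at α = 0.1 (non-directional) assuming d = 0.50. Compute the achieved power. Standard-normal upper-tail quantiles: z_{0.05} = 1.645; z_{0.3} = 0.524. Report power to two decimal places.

power ≈ 0.96

For two equal groups, power = Φ(d·√(n/2) − z_{α/2}).
d·√(n/2) = 0.50 × √(90/2) = 0.50 × 6.708 = 3.354.
z_β = 3.354 − 1.645 = 1.709.
Power = Φ(1.709) = 0.956.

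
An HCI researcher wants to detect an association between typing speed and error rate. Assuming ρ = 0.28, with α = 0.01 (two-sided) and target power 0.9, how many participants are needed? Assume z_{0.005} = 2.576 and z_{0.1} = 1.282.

Fisher's z: C = ½·ln((1+r)/(1−r)) = ½·ln(1.7778) = 0.2877.
n = ((z_{α/2} + z_β)/C)² + 3.
(2.576 + 1.282) / 0.2877 = 3.858 / 0.2877 = 13.410.
n = 13.410² + 3 = 179.82 + 3 = 182.8.
Round up.

n = 183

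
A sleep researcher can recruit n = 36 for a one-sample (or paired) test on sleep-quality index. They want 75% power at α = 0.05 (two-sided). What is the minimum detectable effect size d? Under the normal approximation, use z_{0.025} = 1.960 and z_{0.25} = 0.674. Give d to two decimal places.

For a single sample (or paired design) of n = 36: d_min = (z_{α/2} + z_β)/√n.
z-sum = 1.960 + 0.674 = 2.634.
d_min = 2.634 / √36 = 2.634 / 6.000 = 0.439.

d_min ≈ 0.44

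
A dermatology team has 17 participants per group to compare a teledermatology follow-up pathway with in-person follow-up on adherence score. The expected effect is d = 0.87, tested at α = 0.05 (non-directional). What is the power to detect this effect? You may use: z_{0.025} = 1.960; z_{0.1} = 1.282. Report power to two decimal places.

power ≈ 0.72

For two equal groups, power = Φ(d·√(n/2) − z_{α/2}).
d·√(n/2) = 0.87 × √(17/2) = 0.87 × 2.915 = 2.536.
z_β = 2.536 − 1.960 = 0.576.
Power = Φ(0.576) = 0.718.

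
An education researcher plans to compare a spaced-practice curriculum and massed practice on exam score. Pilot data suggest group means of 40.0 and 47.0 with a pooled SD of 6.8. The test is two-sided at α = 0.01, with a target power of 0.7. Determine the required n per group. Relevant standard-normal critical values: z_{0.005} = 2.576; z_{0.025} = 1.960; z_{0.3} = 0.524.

Cohen's d = |M₁ − M₂| / SD_pooled = |40.0 − 47.0| / 6.8 = 7.0 / 6.8 = 1.029.
For two independent groups with equal n: n = 2·((z_{α/2} + z_β) / d)².
z_{α/2} + z_β = 2.576 + 0.524 = 3.100.
n = 2 × (3.100 / 1.029)² = 2 × 3.013² = 2 × 9.08 = 18.2.
Round up to the next whole participant.

n = 19 per group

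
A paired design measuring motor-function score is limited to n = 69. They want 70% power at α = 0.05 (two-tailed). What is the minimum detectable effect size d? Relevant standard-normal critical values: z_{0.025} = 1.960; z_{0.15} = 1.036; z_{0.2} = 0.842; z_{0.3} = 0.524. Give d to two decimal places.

For a single sample (or paired design) of n = 69: d_min = (z_{α/2} + z_β)/√n.
z-sum = 1.960 + 0.524 = 2.484.
d_min = 2.484 / √69 = 2.484 / 8.307 = 0.299.

d_min ≈ 0.30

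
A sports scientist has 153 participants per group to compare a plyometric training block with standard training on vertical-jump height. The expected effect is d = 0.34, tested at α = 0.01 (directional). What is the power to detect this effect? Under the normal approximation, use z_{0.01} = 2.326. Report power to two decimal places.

For two equal groups, power = Φ(d·√(n/2) − z_{α}).
d·√(n/2) = 0.34 × √(153/2) = 0.34 × 8.746 = 2.974.
z_β = 2.974 − 2.326 = 0.648.
Power = Φ(0.648) = 0.741.

power ≈ 0.74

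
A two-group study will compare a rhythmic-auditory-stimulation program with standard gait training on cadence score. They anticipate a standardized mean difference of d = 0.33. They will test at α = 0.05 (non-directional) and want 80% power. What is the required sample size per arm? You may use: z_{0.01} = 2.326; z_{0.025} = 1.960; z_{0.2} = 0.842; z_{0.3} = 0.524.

For two independent groups with equal n: n = 2·((z_{α/2} + z_β) / d)².
z_{α/2} + z_β = 1.960 + 0.842 = 2.802.
n = 2 × (2.802 / 0.33)² = 2 × 8.491² = 2 × 72.10 = 144.2.
Round up to the next whole participant.

n = 145 per group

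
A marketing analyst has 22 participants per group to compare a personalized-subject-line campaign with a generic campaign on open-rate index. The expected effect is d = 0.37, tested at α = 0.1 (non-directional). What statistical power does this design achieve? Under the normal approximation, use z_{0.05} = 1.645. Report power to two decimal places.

power ≈ 0.34

For two equal groups, power = Φ(d·√(n/2) − z_{α/2}).
d·√(n/2) = 0.37 × √(22/2) = 0.37 × 3.317 = 1.227.
z_β = 1.227 − 1.645 = -0.418.
Power = Φ(-0.418) = 0.338.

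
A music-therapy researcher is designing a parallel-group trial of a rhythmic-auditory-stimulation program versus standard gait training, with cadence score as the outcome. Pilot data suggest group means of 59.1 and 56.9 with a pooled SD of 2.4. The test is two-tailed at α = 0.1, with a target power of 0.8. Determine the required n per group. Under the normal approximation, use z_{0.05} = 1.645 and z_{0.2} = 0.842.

Cohen's d = |M₁ − M₂| / SD_pooled = |59.1 − 56.9| / 2.4 = 2.2 / 2.4 = 0.917.
For two independent groups with equal n: n = 2·((z_{α/2} + z_β) / d)².
z_{α/2} + z_β = 1.645 + 0.842 = 2.487.
n = 2 × (2.487 / 0.917)² = 2 × 2.712² = 2 × 7.36 = 14.7.
Round up to the next whole participant.

n = 15 per group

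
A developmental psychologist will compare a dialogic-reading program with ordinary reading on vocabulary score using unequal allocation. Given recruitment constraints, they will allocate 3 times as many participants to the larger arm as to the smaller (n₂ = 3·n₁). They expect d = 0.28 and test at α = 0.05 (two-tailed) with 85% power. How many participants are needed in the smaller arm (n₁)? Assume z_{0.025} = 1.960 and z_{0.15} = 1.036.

With allocation ratio k = n₂/n₁ = 3, Var(x̄₁−x̄₂) = σ²(1/n₁ + 1/(k·n₁)) = σ²·(k+1)/(k·n₁).
So n₁ = (1 + 1/k)·((z_{α/2} + z_β)/d)² = 1.333 × (2.996/0.28)².
n₁ = 1.333 × 114.49 = 152.7.
Round up: n₁ = 153, giving n₂ = 3 × 153 = 459.

n₁ = 153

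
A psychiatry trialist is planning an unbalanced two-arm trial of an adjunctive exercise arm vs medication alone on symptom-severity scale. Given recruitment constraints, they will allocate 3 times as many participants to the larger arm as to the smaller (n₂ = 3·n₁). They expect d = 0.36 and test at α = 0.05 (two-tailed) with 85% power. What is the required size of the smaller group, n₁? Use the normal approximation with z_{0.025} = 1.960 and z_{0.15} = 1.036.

With allocation ratio k = n₂/n₁ = 3, Var(x̄₁−x̄₂) = σ²(1/n₁ + 1/(k·n₁)) = σ²·(k+1)/(k·n₁).
So n₁ = (1 + 1/k)·((z_{α/2} + z_β)/d)² = 1.333 × (2.996/0.36)².
n₁ = 1.333 × 69.26 = 92.3.
Round up: n₁ = 93, giving n₂ = 3 × 93 = 279.

n₁ = 93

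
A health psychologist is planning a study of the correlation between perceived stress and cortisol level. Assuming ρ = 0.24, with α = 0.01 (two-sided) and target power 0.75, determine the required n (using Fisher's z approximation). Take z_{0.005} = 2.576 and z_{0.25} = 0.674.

Fisher's z: C = ½·ln((1+r)/(1−r)) = ½·ln(1.6316) = 0.2448.
n = ((z_{α/2} + z_β)/C)² + 3.
(2.576 + 0.674) / 0.2448 = 3.250 / 0.2448 = 13.276.
n = 13.276² + 3 = 176.26 + 3 = 179.3.
Round up.

n = 180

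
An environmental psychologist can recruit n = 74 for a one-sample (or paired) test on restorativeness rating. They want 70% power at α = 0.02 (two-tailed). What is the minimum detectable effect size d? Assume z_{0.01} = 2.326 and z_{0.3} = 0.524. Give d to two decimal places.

For a single sample (or paired design) of n = 74: d_min = (z_{α/2} + z_β)/√n.
z-sum = 2.326 + 0.524 = 2.850.
d_min = 2.850 / √74 = 2.850 / 8.602 = 0.331.

d_min ≈ 0.33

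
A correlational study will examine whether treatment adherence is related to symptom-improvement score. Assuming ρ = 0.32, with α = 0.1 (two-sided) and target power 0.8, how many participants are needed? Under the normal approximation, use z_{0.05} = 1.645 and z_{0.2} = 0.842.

n = 60

Fisher's z: C = ½·ln((1+r)/(1−r)) = ½·ln(1.9412) = 0.3316.
n = ((z_{α/2} + z_β)/C)² + 3.
(1.645 + 0.842) / 0.3316 = 2.487 / 0.3316 = 7.500.
n = 7.500² + 3 = 56.25 + 3 = 59.2.
Round up.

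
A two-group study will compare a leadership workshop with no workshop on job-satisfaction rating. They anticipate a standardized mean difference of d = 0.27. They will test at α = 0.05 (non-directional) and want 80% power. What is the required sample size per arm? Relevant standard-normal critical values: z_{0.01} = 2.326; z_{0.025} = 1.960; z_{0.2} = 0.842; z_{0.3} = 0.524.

For two independent groups with equal n: n = 2·((z_{α/2} + z_β) / d)².
z_{α/2} + z_β = 1.960 + 0.842 = 2.802.
n = 2 × (2.802 / 0.27)² = 2 × 10.378² = 2 × 107.70 = 215.4.
Round up to the next whole participant.

n = 216 per group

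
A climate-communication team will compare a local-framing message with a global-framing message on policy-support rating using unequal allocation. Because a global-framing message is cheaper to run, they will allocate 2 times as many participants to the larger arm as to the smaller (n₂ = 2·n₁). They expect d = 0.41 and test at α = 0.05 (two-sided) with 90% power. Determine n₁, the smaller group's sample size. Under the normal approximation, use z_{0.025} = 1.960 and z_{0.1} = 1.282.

n₁ = 94

With allocation ratio k = n₂/n₁ = 2, Var(x̄₁−x̄₂) = σ²(1/n₁ + 1/(k·n₁)) = σ²·(k+1)/(k·n₁).
So n₁ = (1 + 1/k)·((z_{α/2} + z_β)/d)² = 1.500 × (3.242/0.41)².
n₁ = 1.500 × 62.53 = 93.8.
Round up: n₁ = 94, giving n₂ = 2 × 94 = 188.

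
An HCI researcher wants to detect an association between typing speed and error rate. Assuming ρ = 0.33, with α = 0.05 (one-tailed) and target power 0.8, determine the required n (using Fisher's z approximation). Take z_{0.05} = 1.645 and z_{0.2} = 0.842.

n = 56

Fisher's z: C = ½·ln((1+r)/(1−r)) = ½·ln(1.9851) = 0.3428.
n = ((z_{α} + z_β)/C)² + 3.
(1.645 + 0.842) / 0.3428 = 2.487 / 0.3428 = 7.255.
n = 7.255² + 3 = 52.63 + 3 = 55.6.
Round up.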